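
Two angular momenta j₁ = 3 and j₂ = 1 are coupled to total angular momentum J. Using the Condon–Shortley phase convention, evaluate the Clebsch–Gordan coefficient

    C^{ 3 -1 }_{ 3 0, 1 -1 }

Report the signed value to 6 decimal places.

+√(1/2) = +0.707107

j₁+j₂−J=1  J+j₁−j₂=5  J−j₁+j₂=1  j₁+j₂+J+1=8
(j₁±m₁, j₂±m₂, J±M) = (3,3,0,2,2,4)
P² = 72
sum k=0..0:
  [0] +1/12 = 1/12
S = 1/12
C² = P²·S² = 1/2 ; C = +0.707107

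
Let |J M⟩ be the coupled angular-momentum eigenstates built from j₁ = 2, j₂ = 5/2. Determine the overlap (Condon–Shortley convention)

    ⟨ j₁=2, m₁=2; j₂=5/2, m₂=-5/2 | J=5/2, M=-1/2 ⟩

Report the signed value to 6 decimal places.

√[6·2!2!3!/8! · 4!0!0!5!2!3!] = √(864/7)
  +(−1)^0/∏(0,2,0,0,2,3)! = 1/24  (running 1/24)
⟨..|..⟩ = √(864/7)·(1/24) = +0.462910

+0.462910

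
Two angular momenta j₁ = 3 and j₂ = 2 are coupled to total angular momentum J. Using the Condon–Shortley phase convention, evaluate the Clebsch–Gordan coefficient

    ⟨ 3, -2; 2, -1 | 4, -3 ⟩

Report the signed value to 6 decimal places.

−√(1/20) = -0.223607

j₁+j₂−J=1  J+j₁−j₂=5  J−j₁+j₂=3  j₁+j₂+J+1=10
(j₁±m₁, j₂±m₂, J±M) = (1,5,1,3,1,7)
P² = 6480
sum k=0..1:
  [0] +1/240 = 1/240
  [1] −1/144 = -1/144
S = -1/360
C² = P²·S² = 1/20 ; C = -0.223607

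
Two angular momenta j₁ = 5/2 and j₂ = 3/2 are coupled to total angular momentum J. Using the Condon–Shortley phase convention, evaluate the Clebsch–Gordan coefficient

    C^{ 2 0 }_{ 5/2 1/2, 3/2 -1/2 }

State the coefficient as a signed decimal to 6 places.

−√(1/14) ≈ -0.267261

j₁+j₂−J=2  J+j₁−j₂=3  J−j₁+j₂=1  j₁+j₂+J+1=7
(j₁±m₁, j₂±m₂, J±M) = (3,2,1,2,2,2)
P² = 8/7
sum k=0..1:
  [0] +1/4 = 1/4
  [1] −1/2 = -1/2
S = -1/4
C² = P²·S² = 1/14 ; C = -0.267261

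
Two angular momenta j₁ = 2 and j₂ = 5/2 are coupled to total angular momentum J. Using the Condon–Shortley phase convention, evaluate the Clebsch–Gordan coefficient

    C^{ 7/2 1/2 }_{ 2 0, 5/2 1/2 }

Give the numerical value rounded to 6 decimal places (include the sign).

triangle: 1!·3!·4!/9! = 144/362880
(j±m)!: 2!·2!·3!·2!·4!·3! = 6912
prefactor² = (2J+1)·Δ·N² = 768/35
  k=0: +1/(0!·1!·2!·3!·1!·1!) = 1/12
  k=1: −1/(1!·0!·1!·2!·2!·2!) = -1/8
Σ = -1/24  ⇒  CG² = 768/35·(-1/24)² = 4/105
CG = −√(4/105) = -0.195180

−√(4/105) = -0.195180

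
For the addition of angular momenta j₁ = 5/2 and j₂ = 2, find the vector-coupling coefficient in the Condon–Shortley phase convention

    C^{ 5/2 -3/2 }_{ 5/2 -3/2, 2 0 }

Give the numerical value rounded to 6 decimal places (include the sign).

−√(1/70) ≈ -0.119523

j₁+j₂−J=2  J+j₁−j₂=3  J−j₁+j₂=2  j₁+j₂+J+1=8
(j₁±m₁, j₂±m₂, J±M) = (1,4,2,2,1,4)
P² = 288/35
sum k=1..2:
  [1] −1/6 = -1/6
  [2] +1/8 = 1/8
S = -1/24
C² = P²·S² = 1/70 ; C = -0.119523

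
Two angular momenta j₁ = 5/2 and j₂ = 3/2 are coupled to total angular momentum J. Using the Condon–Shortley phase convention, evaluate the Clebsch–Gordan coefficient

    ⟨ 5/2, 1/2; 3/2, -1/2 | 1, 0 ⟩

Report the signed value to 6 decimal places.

√[3·3!2!0!/6! · 3!2!1!2!1!1!] = √(6/5)
  +(−1)^1/∏(1,2,1,0,1,0)! = -1/2  (running -1/2)
⟨..|..⟩ = √(6/5)·(-1/2) = -0.547723

-0.547723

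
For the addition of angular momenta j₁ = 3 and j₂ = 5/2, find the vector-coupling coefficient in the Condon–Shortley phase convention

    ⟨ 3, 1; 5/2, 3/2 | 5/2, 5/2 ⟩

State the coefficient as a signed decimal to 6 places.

+0.534522

√[6·3!3!2!/9! · 4!2!4!1!5!0!] = √(1152/7)
  +(−1)^2/∏(2,1,0,2,3,0)! = 1/24  (running 1/24)
⟨..|..⟩ = √(1152/7)·(1/24) = +0.534522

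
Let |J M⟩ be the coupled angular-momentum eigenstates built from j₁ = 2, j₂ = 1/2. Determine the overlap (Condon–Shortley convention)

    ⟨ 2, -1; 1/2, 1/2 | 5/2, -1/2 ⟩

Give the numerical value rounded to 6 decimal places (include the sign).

triangle: 0!·4!·1!/6! = 24/720
(j±m)!: 1!·3!·1!·0!·2!·3! = 72
prefactor² = (2J+1)·Δ·N² = 72/5
  k=0: +1/(0!·0!·3!·1!·1!·0!) = 1/6
Σ = 1/6  ⇒  CG² = 72/5·1/6² = 2/5
CG = +√(2/5) = +0.632456

+√(2/5) = +0.632456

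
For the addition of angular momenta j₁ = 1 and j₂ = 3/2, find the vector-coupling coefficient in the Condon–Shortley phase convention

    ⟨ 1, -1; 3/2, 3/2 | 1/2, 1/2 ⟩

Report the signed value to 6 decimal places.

+√(1/2) ≈ +0.707107

j₁+j₂−J=2  J+j₁−j₂=0  J−j₁+j₂=1  j₁+j₂+J+1=4
(j₁±m₁, j₂±m₂, J±M) = (0,2,3,0,1,0)
P² = 2
sum k=2..2:
  [2] +1/2 = 1/2
S = 1/2
C² = P²·S² = 1/2 ; C = +0.707107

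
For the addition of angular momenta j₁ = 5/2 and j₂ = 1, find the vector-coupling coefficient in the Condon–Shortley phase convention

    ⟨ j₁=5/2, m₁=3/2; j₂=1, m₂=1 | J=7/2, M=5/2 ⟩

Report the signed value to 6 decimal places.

triangle: 0!·5!·2!/8! = 240/40320
(j±m)!: 4!·1!·2!·0!·6!·1! = 34560
prefactor² = (2J+1)·Δ·N² = 11520/7
  k=0: +1/(0!·0!·1!·2!·4!·0!) = 1/48
Σ = 1/48  ⇒  CG² = 11520/7·1/48² = 5/7
CG = +√(5/7) = +0.845154

+√(5/7) = +0.845154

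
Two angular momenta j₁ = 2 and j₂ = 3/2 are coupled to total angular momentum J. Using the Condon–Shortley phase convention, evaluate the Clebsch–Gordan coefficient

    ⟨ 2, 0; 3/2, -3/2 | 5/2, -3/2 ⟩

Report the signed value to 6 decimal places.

+√(18/35) = +0.717137

√[6·1!3!2!/7! · 2!2!0!3!1!4!] = √(288/35)
  +(−1)^0/∏(0,1,2,0,1,2)! = 1/4  (running 1/4)
⟨..|..⟩ = √(288/35)·(1/4) = +0.717137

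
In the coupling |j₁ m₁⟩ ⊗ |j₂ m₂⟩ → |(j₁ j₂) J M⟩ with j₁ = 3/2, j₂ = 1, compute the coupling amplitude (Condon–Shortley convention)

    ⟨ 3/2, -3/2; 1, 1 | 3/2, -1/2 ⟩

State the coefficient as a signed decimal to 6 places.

triangle: 1!·2!·1!/5! = 2/120
(j±m)!: 0!·3!·2!·0!·1!·2! = 24
prefactor² = (2J+1)·Δ·N² = 8/5
  k=1: −1/(1!·0!·2!·1!·0!·0!) = -1/2
Σ = -1/2  ⇒  CG² = 8/5·(-1/2)² = 2/5
CG = −√(2/5) = -0.632456

−√(2/5) = -0.632456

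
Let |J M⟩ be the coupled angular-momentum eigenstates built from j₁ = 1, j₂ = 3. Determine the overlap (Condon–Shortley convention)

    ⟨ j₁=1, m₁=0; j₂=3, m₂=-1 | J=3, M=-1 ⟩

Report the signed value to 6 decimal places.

triangle: 1!×1!×5!/8! = 120/40320
(j±m)!: 1!×1!×2!×4!×2!×4! = 2304
prefactor² = (2J+1)×Δ×N² = 48
  k=0: +1/(0!×1!×1!×2!×0!×3!) = 1/12
  k=1: −1/(1!×0!×0!×1!×1!×4!) = -1/24
Σ = 1/24  ⇒  CG² = 48×1/24² = 1/12
CG = +√(1/12) = +0.288675

+√(1/12) = +0.288675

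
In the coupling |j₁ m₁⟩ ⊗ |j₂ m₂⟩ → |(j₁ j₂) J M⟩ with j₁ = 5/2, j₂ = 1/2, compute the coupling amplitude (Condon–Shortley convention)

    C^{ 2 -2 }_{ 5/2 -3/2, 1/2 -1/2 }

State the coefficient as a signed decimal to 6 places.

j₁+j₂−J=1  J+j₁−j₂=4  J−j₁+j₂=0  j₁+j₂+J+1=6
(j₁±m₁, j₂±m₂, J±M) = (1,4,0,1,0,4)
P² = 96
sum k=0..0:
  [0] +1/24 = 1/24
S = 1/24
C² = P²·S² = 1/6 ; C = +0.408248

+0.408248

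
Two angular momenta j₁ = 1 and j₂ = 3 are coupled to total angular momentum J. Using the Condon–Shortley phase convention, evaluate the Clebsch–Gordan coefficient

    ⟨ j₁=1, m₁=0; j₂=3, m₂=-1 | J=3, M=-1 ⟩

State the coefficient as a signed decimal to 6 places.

+0.288675  (= +√(1/12))

√[7·1!1!5!/8! · 1!1!2!4!2!4!] = √(48)
  +(−1)^0/∏(0,1,1,2,0,3)! = 1/12  (running 1/12)
  +(−1)^1/∏(1,0,0,1,1,4)! = -1/24  (running 1/24)
⟨..|..⟩ = √(48)·(1/24) = +0.288675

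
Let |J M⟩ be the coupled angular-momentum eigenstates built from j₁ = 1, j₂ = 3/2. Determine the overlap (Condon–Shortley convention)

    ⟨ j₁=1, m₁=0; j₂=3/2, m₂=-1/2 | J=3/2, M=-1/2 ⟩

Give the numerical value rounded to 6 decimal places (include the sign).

triangle: 1!·1!·2!/5! = 2/120
(j±m)!: 1!·1!·1!·2!·1!·2! = 4
prefactor² = (2J+1)·Δ·N² = 4/15
  k=0: +1/(0!·1!·1!·1!·0!·1!) = 1
  k=1: −1/(1!·0!·0!·0!·1!·2!) = -1/2
Σ = 1/2  ⇒  CG² = 4/15·1/2² = 1/15
CG = +√(1/15) = +0.258199

+0.258199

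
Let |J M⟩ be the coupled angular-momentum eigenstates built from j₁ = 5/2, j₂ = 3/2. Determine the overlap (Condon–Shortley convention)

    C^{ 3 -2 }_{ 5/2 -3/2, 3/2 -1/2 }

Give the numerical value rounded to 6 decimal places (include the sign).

j₁+j₂−J=1  J+j₁−j₂=4  J−j₁+j₂=2  j₁+j₂+J+1=8
(j₁±m₁, j₂±m₂, J±M) = (1,4,1,2,1,5)
P² = 48
sum k=0..1:
  [0] +1/24 = 1/24
  [1] −1/12 = -1/12
S = -1/24
C² = P²·S² = 1/12 ; C = -0.288675

-0.288675  (= −√(1/12))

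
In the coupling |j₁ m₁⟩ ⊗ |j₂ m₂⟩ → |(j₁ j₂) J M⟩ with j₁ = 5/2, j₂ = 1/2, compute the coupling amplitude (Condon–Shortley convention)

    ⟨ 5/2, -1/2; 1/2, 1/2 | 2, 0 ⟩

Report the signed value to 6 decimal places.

-0.707107

triangle: 1!×4!×0!/6! = 24/720
(j±m)!: 2!×3!×1!×0!×2!×2! = 48
prefactor² = (2J+1)×Δ×N² = 8
  k=1: −1/(1!×0!×2!×0!×2!×0!) = -1/4
Σ = -1/4  ⇒  CG² = 8×(-1/4)² = 1/2
CG = −√(1/2) = -0.707107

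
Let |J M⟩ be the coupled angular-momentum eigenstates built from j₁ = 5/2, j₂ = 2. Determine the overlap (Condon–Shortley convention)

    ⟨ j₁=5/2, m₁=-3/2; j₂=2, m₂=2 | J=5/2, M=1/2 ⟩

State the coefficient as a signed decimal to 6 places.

√[6·2!3!2!/8! · 1!4!4!0!3!2!] = √(864/35)
  +(−1)^2/∏(2,0,2,2,1,0)! = 1/8  (running 1/8)
⟨..|..⟩ = √(864/35)·(1/8) = +0.621059

+√(27/70) ≈ +0.621059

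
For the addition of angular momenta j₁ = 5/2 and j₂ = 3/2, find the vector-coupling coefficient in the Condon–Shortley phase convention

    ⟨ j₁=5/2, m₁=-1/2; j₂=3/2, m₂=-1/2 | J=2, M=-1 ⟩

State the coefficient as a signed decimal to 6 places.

−√(25/84) ≈ -0.545545

√[5·2!3!1!/7! · 2!3!1!2!1!3!] = √(12/7)
  +(−1)^0/∏(0,2,3,1,0,0)! = 1/12  (running 1/12)
  +(−1)^1/∏(1,1,2,0,1,1)! = -1/2  (running -5/12)
⟨..|..⟩ = √(12/7)·(-5/12) = -0.545545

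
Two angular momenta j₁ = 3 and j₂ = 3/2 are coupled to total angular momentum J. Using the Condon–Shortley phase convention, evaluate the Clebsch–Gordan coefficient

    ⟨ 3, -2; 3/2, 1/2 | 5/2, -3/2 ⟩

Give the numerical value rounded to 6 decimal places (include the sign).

j₁+j₂−J=2  J+j₁−j₂=4  J−j₁+j₂=1  j₁+j₂+J+1=8
(j₁±m₁, j₂±m₂, J±M) = (1,5,2,1,1,4)
P² = 288/7
sum k=1..2:
  [1] −1/24 = -1/24
  [2] +1/12 = 1/12
S = 1/24
C² = P²·S² = 1/14 ; C = +0.267261

+0.267261  (= +√(1/14))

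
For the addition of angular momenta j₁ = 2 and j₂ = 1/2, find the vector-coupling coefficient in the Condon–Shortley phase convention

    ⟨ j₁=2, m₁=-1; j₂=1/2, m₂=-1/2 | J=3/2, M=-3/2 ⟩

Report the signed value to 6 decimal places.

+0.447214  (= +√(1/5))

√[4·1!3!0!/5! · 1!3!0!1!0!3!] = √(36/5)
  +(−1)^0/∏(0,1,3,0,0,0)! = 1/6  (running 1/6)
⟨..|..⟩ = √(36/5)·(1/6) = +0.447214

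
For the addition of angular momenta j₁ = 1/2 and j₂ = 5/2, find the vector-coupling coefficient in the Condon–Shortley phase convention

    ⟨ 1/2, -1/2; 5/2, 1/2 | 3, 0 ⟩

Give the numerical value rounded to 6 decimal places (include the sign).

triangle: 0!*1!*5!/7! = 120/5040
(j±m)!: 0!*1!*3!*2!*3!*3! = 432
prefactor² = (2J+1)*Δ*N² = 72
  k=0: +1/(0!*0!*1!*3!*0!*2!) = 1/12
Σ = 1/12  ⇒  CG² = 72*1/12² = 1/2
CG = +√(1/2) = +0.707107

+√(1/2) = +0.707107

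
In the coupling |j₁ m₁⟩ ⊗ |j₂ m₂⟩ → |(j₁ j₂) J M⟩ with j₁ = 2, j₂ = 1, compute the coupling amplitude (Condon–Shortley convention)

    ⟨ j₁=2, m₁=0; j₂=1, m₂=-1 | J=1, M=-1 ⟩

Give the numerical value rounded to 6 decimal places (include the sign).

+0.316228  (= +√(1/10))

√[3·2!2!0!/5! · 2!2!0!2!0!2!] = √(8/5)
  +(−1)^0/∏(0,2,2,0,0,0)! = 1/4  (running 1/4)
⟨..|..⟩ = √(8/5)·(1/4) = +0.316228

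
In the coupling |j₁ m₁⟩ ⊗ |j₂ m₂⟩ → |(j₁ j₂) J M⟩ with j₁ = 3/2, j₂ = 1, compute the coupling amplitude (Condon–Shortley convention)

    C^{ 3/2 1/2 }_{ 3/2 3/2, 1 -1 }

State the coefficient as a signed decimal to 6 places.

+√(2/5) ≈ +0.632456

√[4·1!2!1!/5! · 3!0!0!2!2!1!] = √(8/5)
  +(−1)^0/∏(0,1,0,0,2,1)! = 1/2  (running 1/2)
⟨..|..⟩ = √(8/5)·(1/2) = +0.632456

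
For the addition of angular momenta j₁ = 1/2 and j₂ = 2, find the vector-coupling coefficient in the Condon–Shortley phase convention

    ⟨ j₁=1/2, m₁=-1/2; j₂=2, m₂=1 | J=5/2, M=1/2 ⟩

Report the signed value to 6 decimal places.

+√(2/5) ≈ +0.632456

j₁+j₂−J=0  J+j₁−j₂=1  J−j₁+j₂=4  j₁+j₂+J+1=6
(j₁±m₁, j₂±m₂, J±M) = (0,1,3,1,3,2)
P² = 72/5
sum k=0..0:
  [0] +1/6 = 1/6
S = 1/6
C² = P²·S² = 2/5 ; C = +0.632456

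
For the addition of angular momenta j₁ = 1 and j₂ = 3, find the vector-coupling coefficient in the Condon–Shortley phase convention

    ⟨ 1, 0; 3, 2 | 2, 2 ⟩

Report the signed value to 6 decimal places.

√[5·2!0!4!/7! · 1!1!5!1!4!0!] = √(960/7)
  +(−1)^1/∏(1,1,0,4,0,0)! = -1/24  (running -1/24)
⟨..|..⟩ = √(960/7)·(-1/24) = -0.487950

-0.487950  (= −√(5/21))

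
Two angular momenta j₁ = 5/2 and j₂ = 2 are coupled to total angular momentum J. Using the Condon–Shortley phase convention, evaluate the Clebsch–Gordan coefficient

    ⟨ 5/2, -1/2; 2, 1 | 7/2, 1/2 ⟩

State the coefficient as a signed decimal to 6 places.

triangle: 1!·4!·3!/9! = 144/362880
(j±m)!: 2!·3!·3!·1!·4!·3! = 10368
prefactor² = (2J+1)·Δ·N² = 1152/35
  k=0: +1/(0!·1!·3!·3!·1!·0!) = 1/36
  k=1: −1/(1!·0!·2!·2!·2!·1!) = -1/8
Σ = -7/72  ⇒  CG² = 1152/35·(-7/72)² = 14/45
CG = −√(14/45) = -0.557773

-0.557773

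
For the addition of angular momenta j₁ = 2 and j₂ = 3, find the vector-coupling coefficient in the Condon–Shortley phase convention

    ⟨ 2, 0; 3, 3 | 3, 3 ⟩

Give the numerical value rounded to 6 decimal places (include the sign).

√[7·2!2!4!/9! · 2!2!6!0!6!0!] = √(3840)
  +(−1)^2/∏(2,0,0,4,2,0)! = 1/96  (running 1/96)
⟨..|..⟩ = √(3840)·(1/96) = +0.645497

+0.645497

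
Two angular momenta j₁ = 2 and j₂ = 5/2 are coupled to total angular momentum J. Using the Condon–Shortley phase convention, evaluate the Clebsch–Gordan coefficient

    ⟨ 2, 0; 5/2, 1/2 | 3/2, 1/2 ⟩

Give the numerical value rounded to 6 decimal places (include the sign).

j₁+j₂−J=3  J+j₁−j₂=1  J−j₁+j₂=2  j₁+j₂+J+1=7
(j₁±m₁, j₂±m₂, J±M) = (2,2,3,2,2,1)
P² = 32/35
sum k=1..2:
  [1] −1/4 = -1/4
  [2] +1/2 = 1/2
S = 1/4
C² = P²·S² = 2/35 ; C = +0.239046

+0.239046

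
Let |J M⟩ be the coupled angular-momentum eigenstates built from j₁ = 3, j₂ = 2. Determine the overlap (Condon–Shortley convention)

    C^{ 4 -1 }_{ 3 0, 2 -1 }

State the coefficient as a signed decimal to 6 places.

+√(3/14) ≈ +0.462910

j₁+j₂−J=1  J+j₁−j₂=5  J−j₁+j₂=3  j₁+j₂+J+1=10
(j₁±m₁, j₂±m₂, J±M) = (3,3,1,3,3,5)
P² = 1944/7
sum k=0..1:
  [0] +1/24 = 1/24
  [1] −1/72 = -1/72
S = 1/36
C² = P²·S² = 3/14 ; C = +0.462910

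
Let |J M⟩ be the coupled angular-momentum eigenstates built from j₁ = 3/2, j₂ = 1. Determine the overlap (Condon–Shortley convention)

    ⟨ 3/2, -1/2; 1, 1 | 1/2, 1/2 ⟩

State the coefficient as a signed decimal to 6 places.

+√(1/6) ≈ +0.408248

triangle: 2!*1!*0!/4! = 2/24
(j±m)!: 1!*2!*2!*0!*1!*0! = 4
prefactor² = (2J+1)*Δ*N² = 2/3
  k=2: +1/(2!*0!*0!*0!*1!*0!) = 1/2
Σ = 1/2  ⇒  CG² = 2/3*1/2² = 1/6
CG = +√(1/6) = +0.408248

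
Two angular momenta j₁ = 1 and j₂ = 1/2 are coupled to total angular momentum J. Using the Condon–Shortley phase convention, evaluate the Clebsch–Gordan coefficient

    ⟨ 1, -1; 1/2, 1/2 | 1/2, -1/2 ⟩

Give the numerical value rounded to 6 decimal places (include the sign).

√[2·1!1!0!/3! · 0!2!1!0!0!1!] = √(2/3)
  +(−1)^1/∏(1,0,1,0,0,0)! = -1  (running -1)
⟨..|..⟩ = √(2/3)·(-1) = -0.816497

-0.816497  (= −√(2/3))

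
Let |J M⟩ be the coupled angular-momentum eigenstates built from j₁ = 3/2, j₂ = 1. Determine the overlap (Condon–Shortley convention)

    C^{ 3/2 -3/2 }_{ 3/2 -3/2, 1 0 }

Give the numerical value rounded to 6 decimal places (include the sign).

-0.774597  (= −√(3/5))

√[4·1!2!1!/5! · 0!3!1!1!0!3!] = √(12/5)
  +(−1)^1/∏(1,0,2,0,0,1)! = -1/2  (running -1/2)
⟨..|..⟩ = √(12/5)·(-1/2) = -0.774597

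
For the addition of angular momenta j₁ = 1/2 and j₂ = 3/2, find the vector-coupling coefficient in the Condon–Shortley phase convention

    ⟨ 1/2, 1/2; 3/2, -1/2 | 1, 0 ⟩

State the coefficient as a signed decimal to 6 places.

+0.707107  (= +√(1/2))

√[3·1!0!2!/4! · 1!0!1!2!1!1!] = √(1/2)
  +(−1)^0/∏(0,1,0,1,0,1)! = 1  (running 1)
⟨..|..⟩ = √(1/2)·(1) = +0.707107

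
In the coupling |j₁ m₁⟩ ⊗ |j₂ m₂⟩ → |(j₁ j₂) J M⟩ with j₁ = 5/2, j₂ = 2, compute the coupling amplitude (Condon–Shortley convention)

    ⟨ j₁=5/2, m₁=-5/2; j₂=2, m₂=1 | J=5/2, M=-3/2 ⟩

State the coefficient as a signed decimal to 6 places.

√[6·2!3!2!/8! · 0!5!3!1!1!4!] = √(432/7)
  +(−1)^2/∏(2,0,3,1,0,1)! = 1/12  (running 1/12)
⟨..|..⟩ = √(432/7)·(1/12) = +0.654654

+0.654654  (= +√(3/7))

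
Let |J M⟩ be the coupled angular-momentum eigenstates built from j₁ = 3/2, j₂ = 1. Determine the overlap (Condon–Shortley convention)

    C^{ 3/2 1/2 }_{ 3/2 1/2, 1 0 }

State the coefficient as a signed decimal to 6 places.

+0.258199

√[4·1!2!1!/5! · 2!1!1!1!2!1!] = √(4/15)
  +(−1)^0/∏(0,1,1,1,1,0)! = 1  (running 1)
  +(−1)^1/∏(1,0,0,0,2,1)! = -1/2  (running 1/2)
⟨..|..⟩ = √(4/15)·(1/2) = +0.258199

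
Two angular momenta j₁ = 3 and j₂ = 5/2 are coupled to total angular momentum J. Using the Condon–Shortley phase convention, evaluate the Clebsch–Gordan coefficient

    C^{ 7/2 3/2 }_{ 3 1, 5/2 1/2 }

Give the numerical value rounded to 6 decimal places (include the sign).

-0.487950

√[8·2!4!3!/10! · 4!2!3!2!5!2!] = √(3072/35)
  +(−1)^0/∏(0,2,2,3,2,0)! = 1/48  (running 1/48)
  +(−1)^1/∏(1,1,1,2,3,1)! = -1/12  (running -1/16)
  +(−1)^2/∏(2,0,0,1,4,2)! = 1/96  (running -5/96)
⟨..|..⟩ = √(3072/35)·(-5/96) = -0.487950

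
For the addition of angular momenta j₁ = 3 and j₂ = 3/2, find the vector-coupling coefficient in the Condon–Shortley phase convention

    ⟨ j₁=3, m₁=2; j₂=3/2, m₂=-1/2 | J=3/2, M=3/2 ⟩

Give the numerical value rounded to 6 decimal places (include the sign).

√[4·3!3!0!/7! · 5!1!1!2!3!0!] = √(288/7)
  +(−1)^1/∏(1,2,0,0,3,0)! = -1/12  (running -1/12)
⟨..|..⟩ = √(288/7)·(-1/12) = -0.534522

-0.534522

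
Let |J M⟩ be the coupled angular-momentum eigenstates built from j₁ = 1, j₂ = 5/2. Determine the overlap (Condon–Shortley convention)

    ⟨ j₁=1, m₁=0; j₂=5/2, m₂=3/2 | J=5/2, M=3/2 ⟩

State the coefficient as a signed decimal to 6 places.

triangle: 1!*1!*4!/7! = 24/5040
(j±m)!: 1!*1!*4!*1!*4!*1! = 576
prefactor² = (2J+1)*Δ*N² = 576/35
  k=0: +1/(0!*1!*1!*4!*0!*0!) = 1/24
  k=1: −1/(1!*0!*0!*3!*1!*1!) = -1/6
Σ = -1/8  ⇒  CG² = 576/35*(-1/8)² = 9/35
CG = −√(9/35) = -0.507093

-0.507093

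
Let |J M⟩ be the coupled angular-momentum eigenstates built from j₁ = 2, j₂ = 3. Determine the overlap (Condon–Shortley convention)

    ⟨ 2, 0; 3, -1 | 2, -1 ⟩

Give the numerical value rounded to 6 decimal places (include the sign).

j₁+j₂−J=3  J+j₁−j₂=1  J−j₁+j₂=3  j₁+j₂+J+1=8
(j₁±m₁, j₂±m₂, J±M) = (2,2,2,4,1,3)
P² = 36/7
sum k=1..2:
  [1] −1/4 = -1/4
  [2] +1/12 = 1/12
S = -1/6
C² = P²·S² = 1/7 ; C = -0.377964

−√(1/7) ≈ -0.377964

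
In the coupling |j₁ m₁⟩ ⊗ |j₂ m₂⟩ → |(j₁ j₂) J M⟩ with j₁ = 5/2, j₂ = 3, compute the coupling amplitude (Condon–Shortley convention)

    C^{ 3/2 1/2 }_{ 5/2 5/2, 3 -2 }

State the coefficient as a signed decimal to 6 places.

j₁+j₂−J=4  J+j₁−j₂=1  J−j₁+j₂=2  j₁+j₂+J+1=8
(j₁±m₁, j₂±m₂, J±M) = (5,0,1,5,2,1)
P² = 960/7
sum k=0..0:
  [0] +1/24 = 1/24
S = 1/24
C² = P²·S² = 5/21 ; C = +0.487950

+√(5/21) = +0.487950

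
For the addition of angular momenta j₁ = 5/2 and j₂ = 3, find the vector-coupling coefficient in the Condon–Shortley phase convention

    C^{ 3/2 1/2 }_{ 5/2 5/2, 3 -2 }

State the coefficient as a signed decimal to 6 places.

+√(5/21) ≈ +0.487950

triangle: 4!*1!*2!/8! = 48/40320
(j±m)!: 5!*0!*1!*5!*2!*1! = 28800
prefactor² = (2J+1)*Δ*N² = 960/7
  k=0: +1/(0!*4!*0!*1!*1!*1!) = 1/24
Σ = 1/24  ⇒  CG² = 960/7*1/24² = 5/21
CG = +√(5/21) = +0.487950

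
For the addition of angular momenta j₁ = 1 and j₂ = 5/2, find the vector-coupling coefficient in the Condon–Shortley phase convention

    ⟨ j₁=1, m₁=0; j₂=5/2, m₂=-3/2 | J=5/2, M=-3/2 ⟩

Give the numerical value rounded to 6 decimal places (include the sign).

j₁+j₂−J=1  J+j₁−j₂=1  J−j₁+j₂=4  j₁+j₂+J+1=7
(j₁±m₁, j₂±m₂, J±M) = (1,1,1,4,1,4)
P² = 576/35
sum k=0..1:
  [0] +1/6 = 1/6
  [1] −1/24 = -1/24
S = 1/8
C² = P²·S² = 9/35 ; C = +0.507093

+0.507093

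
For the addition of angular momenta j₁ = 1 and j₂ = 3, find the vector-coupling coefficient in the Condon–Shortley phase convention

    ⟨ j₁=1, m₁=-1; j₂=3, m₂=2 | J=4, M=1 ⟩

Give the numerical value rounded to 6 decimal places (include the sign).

triangle: 0!·2!·6!/9! = 1440/362880
(j±m)!: 0!·2!·5!·1!·5!·3! = 172800
prefactor² = (2J+1)·Δ·N² = 43200/7
  k=0: +1/(0!·0!·2!·5!·0!·1!) = 1/240
Σ = 1/240  ⇒  CG² = 43200/7·1/240² = 3/28
CG = +√(3/28) = +0.327327

+0.327327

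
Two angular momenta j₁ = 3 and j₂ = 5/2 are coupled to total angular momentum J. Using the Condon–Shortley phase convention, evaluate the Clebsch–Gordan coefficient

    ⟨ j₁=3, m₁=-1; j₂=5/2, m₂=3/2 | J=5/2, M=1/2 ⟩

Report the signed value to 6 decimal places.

triangle: 3!·3!·2!/9! = 72/362880
(j±m)!: 2!·4!·4!·1!·3!·2! = 13824
prefactor² = (2J+1)·Δ·N² = 576/35
  k=2: +1/(2!·1!·2!·2!·1!·0!) = 1/8
  k=3: −1/(3!·0!·1!·1!·2!·1!) = -1/12
Σ = 1/24  ⇒  CG² = 576/35·1/24² = 1/35
CG = +√(1/35) = +0.169031

+0.169031  (= +√(1/35))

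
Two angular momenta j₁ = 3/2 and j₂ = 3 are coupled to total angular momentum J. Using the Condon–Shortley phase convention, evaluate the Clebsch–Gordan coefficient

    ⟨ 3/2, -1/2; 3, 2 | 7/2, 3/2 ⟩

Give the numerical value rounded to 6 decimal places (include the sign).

√[8·1!2!5!/9! · 1!2!5!1!5!2!] = √(6400/21)
  +(−1)^0/∏(0,1,2,5,0,0)! = 1/240  (running 1/240)
  +(−1)^1/∏(1,0,1,4,1,1)! = -1/24  (running -3/80)
⟨..|..⟩ = √(6400/21)·(-3/80) = -0.654654

−√(3/7) = -0.654654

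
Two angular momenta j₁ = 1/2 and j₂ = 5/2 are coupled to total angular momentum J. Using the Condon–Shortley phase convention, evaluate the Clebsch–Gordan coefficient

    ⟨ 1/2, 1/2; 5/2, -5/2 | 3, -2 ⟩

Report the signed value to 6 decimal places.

+√(1/6) = +0.408248

j₁+j₂−J=0  J+j₁−j₂=1  J−j₁+j₂=5  j₁+j₂+J+1=7
(j₁±m₁, j₂±m₂, J±M) = (1,0,0,5,1,5)
P² = 2400
sum k=0..0:
  [0] +1/120 = 1/120
S = 1/120
C² = P²·S² = 1/6 ; C = +0.408248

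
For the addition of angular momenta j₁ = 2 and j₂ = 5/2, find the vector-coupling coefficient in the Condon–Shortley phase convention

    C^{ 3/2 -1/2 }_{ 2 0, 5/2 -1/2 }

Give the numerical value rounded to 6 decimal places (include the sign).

-0.239046  (= −√(2/35))

triangle: 3!×1!×2!/7! = 12/5040
(j±m)!: 2!×2!×2!×3!×1!×2! = 96
prefactor² = (2J+1)×Δ×N² = 32/35
  k=1: −1/(1!×2!×1!×1!×0!×1!) = -1/2
  k=2: +1/(2!×1!×0!×0!×1!×2!) = 1/4
Σ = -1/4  ⇒  CG² = 32/35×(-1/4)² = 2/35
CG = −√(2/35) = -0.239046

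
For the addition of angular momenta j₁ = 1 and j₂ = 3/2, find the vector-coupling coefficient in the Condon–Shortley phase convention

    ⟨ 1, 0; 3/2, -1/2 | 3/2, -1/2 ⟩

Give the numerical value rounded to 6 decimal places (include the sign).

+√(1/15) = +0.258199

j₁+j₂−J=1  J+j₁−j₂=1  J−j₁+j₂=2  j₁+j₂+J+1=5
(j₁±m₁, j₂±m₂, J±M) = (1,1,1,2,1,2)
P² = 4/15
sum k=0..1:
  [0] +1/1 = 1
  [1] −1/2 = -1/2
S = 1/2
C² = P²·S² = 1/15 ; C = +0.258199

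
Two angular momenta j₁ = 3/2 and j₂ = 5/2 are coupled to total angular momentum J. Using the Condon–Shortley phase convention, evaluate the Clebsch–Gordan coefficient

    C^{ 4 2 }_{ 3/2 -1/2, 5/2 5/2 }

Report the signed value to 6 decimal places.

√[9·0!3!5!/9! · 1!2!5!0!6!2!] = √(43200/7)
  +(−1)^0/∏(0,0,2,5,1,0)! = 1/240  (running 1/240)
⟨..|..⟩ = √(43200/7)·(1/240) = +0.327327

+√(3/28) ≈ +0.327327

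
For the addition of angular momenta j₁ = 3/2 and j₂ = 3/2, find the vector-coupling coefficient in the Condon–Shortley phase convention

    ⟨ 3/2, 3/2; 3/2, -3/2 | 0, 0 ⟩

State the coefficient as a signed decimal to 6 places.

triangle: 3!*0!*0!/4! = 6/24
(j±m)!: 3!*0!*0!*3!*0!*0! = 36
prefactor² = (2J+1)*Δ*N² = 9
  k=0: +1/(0!*3!*0!*0!*0!*0!) = 1/6
Σ = 1/6  ⇒  CG² = 9*1/6² = 1/4
CG = +√(1/4) = +0.500000

+√(1/4) ≈ +0.500000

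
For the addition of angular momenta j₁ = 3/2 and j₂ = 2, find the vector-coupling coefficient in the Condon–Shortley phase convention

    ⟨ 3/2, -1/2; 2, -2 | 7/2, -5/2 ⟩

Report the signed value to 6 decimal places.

j₁+j₂−J=0  J+j₁−j₂=3  J−j₁+j₂=4  j₁+j₂+J+1=8
(j₁±m₁, j₂±m₂, J±M) = (1,2,0,4,1,6)
P² = 6912/7
sum k=0..0:
  [0] +1/48 = 1/48
S = 1/48
C² = P²·S² = 3/7 ; C = +0.654654

+√(3/7) ≈ +0.654654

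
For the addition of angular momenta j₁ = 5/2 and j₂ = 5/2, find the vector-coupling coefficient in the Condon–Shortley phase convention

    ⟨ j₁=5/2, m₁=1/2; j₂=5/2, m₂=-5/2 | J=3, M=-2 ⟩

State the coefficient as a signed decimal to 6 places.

+√(5/12) = +0.645497

√[7·2!3!3!/9! · 3!2!0!5!1!5!] = √(240)
  +(−1)^0/∏(0,2,2,0,1,3)! = 1/24  (running 1/24)
⟨..|..⟩ = √(240)·(1/24) = +0.645497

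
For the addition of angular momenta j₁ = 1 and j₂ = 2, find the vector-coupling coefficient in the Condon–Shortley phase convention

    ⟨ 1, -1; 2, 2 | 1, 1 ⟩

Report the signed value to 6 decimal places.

+0.774597

j₁+j₂−J=2  J+j₁−j₂=0  J−j₁+j₂=2  j₁+j₂+J+1=5
(j₁±m₁, j₂±m₂, J±M) = (0,2,4,0,2,0)
P² = 48/5
sum k=2..2:
  [2] +1/4 = 1/4
S = 1/4
C² = P²·S² = 3/5 ; C = +0.774597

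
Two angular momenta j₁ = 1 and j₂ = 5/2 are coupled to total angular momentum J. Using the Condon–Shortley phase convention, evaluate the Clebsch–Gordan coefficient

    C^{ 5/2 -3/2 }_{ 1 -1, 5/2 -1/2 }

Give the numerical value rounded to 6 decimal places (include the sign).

-0.676123

j₁+j₂−J=1  J+j₁−j₂=1  J−j₁+j₂=4  j₁+j₂+J+1=7
(j₁±m₁, j₂±m₂, J±M) = (0,2,2,3,1,4)
P² = 576/35
sum k=1..1:
  [1] −1/6 = -1/6
S = -1/6
C² = P²·S² = 16/35 ; C = -0.676123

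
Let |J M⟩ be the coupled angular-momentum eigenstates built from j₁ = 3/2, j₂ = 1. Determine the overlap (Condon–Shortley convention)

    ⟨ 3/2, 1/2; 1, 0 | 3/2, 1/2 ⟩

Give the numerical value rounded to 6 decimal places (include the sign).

j₁+j₂−J=1  J+j₁−j₂=2  J−j₁+j₂=1  j₁+j₂+J+1=5
(j₁±m₁, j₂±m₂, J±M) = (2,1,1,1,2,1)
P² = 4/15
sum k=0..1:
  [0] +1/1 = 1
  [1] −1/2 = -1/2
S = 1/2
C² = P²·S² = 1/15 ; C = +0.258199

+0.258199  (= +√(1/15))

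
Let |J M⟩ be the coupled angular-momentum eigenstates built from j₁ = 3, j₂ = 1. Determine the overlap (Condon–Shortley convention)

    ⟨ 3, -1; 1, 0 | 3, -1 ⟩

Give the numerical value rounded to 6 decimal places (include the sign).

−√(1/12) ≈ -0.288675

√[7·1!5!1!/8! · 2!4!1!1!2!4!] = √(48)
  +(−1)^0/∏(0,1,4,1,1,0)! = 1/24  (running 1/24)
  +(−1)^1/∏(1,0,3,0,2,1)! = -1/12  (running -1/24)
⟨..|..⟩ = √(48)·(-1/24) = -0.288675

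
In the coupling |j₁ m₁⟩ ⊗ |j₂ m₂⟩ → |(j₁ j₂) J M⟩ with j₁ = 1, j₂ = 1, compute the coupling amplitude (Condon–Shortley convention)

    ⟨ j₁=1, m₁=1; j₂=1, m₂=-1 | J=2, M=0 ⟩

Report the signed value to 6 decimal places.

j₁+j₂−J=0  J+j₁−j₂=2  J−j₁+j₂=2  j₁+j₂+J+1=5
(j₁±m₁, j₂±m₂, J±M) = (2,0,0,2,2,2)
P² = 8/3
sum k=0..0:
  [0] +1/4 = 1/4
S = 1/4
C² = P²·S² = 1/6 ; C = +0.408248

+√(1/6) = +0.408248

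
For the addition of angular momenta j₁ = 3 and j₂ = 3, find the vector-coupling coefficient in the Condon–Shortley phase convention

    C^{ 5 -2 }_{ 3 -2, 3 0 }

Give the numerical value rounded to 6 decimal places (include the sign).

−√(1/3) ≈ -0.577350

triangle: 1!·5!·5!/12! = 14400/479001600
(j±m)!: 1!·5!·3!·3!·3!·7! = 130636800
prefactor² = (2J+1)·Δ·N² = 43200
  k=0: +1/(0!·1!·5!·3!·0!·2!) = 1/1440
  k=1: −1/(1!·0!·4!·2!·1!·3!) = -1/288
Σ = -1/360  ⇒  CG² = 43200·(-1/360)² = 1/3
CG = −√(1/3) = -0.577350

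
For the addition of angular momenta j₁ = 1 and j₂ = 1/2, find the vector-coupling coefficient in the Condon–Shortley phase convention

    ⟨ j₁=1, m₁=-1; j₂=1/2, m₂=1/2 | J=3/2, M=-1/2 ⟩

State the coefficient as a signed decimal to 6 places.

triangle: 0!×2!×1!/4! = 2/24
(j±m)!: 0!×2!×1!×0!×1!×2! = 4
prefactor² = (2J+1)×Δ×N² = 4/3
  k=0: +1/(0!×0!×2!×1!×0!×0!) = 1/2
Σ = 1/2  ⇒  CG² = 4/3×1/2² = 1/3
CG = +√(1/3) = +0.577350

+0.577350  (= +√(1/3))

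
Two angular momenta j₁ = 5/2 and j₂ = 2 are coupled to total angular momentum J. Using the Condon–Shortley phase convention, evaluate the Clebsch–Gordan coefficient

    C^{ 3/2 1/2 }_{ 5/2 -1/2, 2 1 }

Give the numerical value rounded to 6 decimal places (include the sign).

+0.487950  (= +√(5/21))

√[4·3!2!1!/7! · 2!3!3!1!2!1!] = √(48/35)
  +(−1)^2/∏(2,1,1,1,1,0)! = 1/2  (running 1/2)
  +(−1)^3/∏(3,0,0,0,2,1)! = -1/12  (running 5/12)
⟨..|..⟩ = √(48/35)·(5/12) = +0.487950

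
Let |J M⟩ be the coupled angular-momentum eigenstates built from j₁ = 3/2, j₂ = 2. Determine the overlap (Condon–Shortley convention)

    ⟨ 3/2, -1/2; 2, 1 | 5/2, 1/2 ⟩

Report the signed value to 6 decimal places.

−√(5/14) = -0.597614

√[6·1!2!3!/7! · 1!2!3!1!3!2!] = √(72/35)
  +(−1)^0/∏(0,1,2,3,0,0)! = 1/12  (running 1/12)
  +(−1)^1/∏(1,0,1,2,1,1)! = -1/2  (running -5/12)
⟨..|..⟩ = √(72/35)·(-5/12) = -0.597614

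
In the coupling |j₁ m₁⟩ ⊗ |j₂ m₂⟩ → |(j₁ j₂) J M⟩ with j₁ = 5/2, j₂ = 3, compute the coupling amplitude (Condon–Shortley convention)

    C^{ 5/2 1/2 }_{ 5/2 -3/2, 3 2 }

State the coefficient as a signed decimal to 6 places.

√[6·3!2!3!/9! · 1!4!5!1!3!2!] = √(288/7)
  +(−1)^2/∏(2,1,2,3,0,0)! = 1/24  (running 1/24)
  +(−1)^3/∏(3,0,1,2,1,1)! = -1/12  (running -1/24)
⟨..|..⟩ = √(288/7)·(-1/24) = -0.267261

−√(1/14) = -0.267261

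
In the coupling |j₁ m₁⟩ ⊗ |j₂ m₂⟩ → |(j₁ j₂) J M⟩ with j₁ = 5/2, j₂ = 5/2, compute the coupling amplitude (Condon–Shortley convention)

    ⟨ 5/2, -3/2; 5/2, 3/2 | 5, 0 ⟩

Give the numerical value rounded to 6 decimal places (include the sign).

+√(25/252) ≈ +0.314970

triangle: 0!×5!×5!/11! = 14400/39916800
(j±m)!: 1!×4!×4!×1!×5!×5! = 8294400
prefactor² = (2J+1)×Δ×N² = 230400/7
  k=0: +1/(0!×0!×4!×4!×1!×1!) = 1/576
Σ = 1/576  ⇒  CG² = 230400/7×1/576² = 25/252
CG = +√(25/252) = +0.314970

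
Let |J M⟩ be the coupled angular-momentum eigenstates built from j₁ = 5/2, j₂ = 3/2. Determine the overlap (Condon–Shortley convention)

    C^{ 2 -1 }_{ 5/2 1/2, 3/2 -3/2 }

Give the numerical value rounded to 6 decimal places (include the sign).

+0.566947

triangle: 2!*3!*1!/7! = 12/5040
(j±m)!: 3!*2!*0!*3!*1!*3! = 432
prefactor² = (2J+1)*Δ*N² = 36/7
  k=0: +1/(0!*2!*2!*0!*1!*1!) = 1/4
Σ = 1/4  ⇒  CG² = 36/7*1/4² = 9/28
CG = +√(9/28) = +0.566947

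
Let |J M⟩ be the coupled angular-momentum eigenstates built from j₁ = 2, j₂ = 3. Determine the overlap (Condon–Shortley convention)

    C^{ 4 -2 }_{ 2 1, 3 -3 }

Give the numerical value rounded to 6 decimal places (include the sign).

+0.439155

j₁+j₂−J=1  J+j₁−j₂=3  J−j₁+j₂=5  j₁+j₂+J+1=10
(j₁±m₁, j₂±m₂, J±M) = (3,1,0,6,2,6)
P² = 77760/7
sum k=0..0:
  [0] +1/240 = 1/240
S = 1/240
C² = P²·S² = 27/140 ; C = +0.439155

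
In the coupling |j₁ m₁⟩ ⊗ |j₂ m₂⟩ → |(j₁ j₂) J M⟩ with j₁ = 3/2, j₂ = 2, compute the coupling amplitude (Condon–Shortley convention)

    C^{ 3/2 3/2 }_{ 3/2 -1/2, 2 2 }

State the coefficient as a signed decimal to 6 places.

+0.632456

√[4·2!1!2!/6! · 1!2!4!0!3!0!] = √(32/5)
  +(−1)^2/∏(2,0,0,2,1,0)! = 1/4  (running 1/4)
⟨..|..⟩ = √(32/5)·(1/4) = +0.632456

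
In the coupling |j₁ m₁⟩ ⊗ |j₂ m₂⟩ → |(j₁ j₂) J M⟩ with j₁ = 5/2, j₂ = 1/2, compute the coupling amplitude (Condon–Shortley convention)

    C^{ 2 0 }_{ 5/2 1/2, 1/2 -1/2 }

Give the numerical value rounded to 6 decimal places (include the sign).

triangle: 1!·4!·0!/6! = 24/720
(j±m)!: 3!·2!·0!·1!·2!·2! = 48
prefactor² = (2J+1)·Δ·N² = 8
  k=0: +1/(0!·1!·2!·0!·2!·0!) = 1/4
Σ = 1/4  ⇒  CG² = 8·1/4² = 1/2
CG = +√(1/2) = +0.707107

+0.707107  (= +√(1/2))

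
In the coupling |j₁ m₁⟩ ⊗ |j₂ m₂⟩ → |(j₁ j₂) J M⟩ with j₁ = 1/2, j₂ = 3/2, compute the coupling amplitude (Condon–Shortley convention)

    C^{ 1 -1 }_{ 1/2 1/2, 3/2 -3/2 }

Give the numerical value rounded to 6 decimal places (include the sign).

+0.866025

j₁+j₂−J=1  J+j₁−j₂=0  J−j₁+j₂=2  j₁+j₂+J+1=4
(j₁±m₁, j₂±m₂, J±M) = (1,0,0,3,0,2)
P² = 3
sum k=0..0:
  [0] +1/2 = 1/2
S = 1/2
C² = P²·S² = 3/4 ; C = +0.866025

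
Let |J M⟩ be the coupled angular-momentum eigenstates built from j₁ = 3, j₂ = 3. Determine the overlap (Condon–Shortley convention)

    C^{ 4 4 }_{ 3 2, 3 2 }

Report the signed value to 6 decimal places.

-0.674200  (= −√(5/11))

j₁+j₂−J=2  J+j₁−j₂=4  J−j₁+j₂=4  j₁+j₂+J+1=11
(j₁±m₁, j₂±m₂, J±M) = (5,1,5,1,8,0)
P² = 1658880/11
sum k=1..1:
  [1] −1/576 = -1/576
S = -1/576
C² = P²·S² = 5/11 ; C = -0.674200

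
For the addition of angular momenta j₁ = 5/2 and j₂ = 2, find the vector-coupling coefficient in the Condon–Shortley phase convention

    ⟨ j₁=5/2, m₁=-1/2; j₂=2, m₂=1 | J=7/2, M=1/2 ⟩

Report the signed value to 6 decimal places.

−√(14/45) ≈ -0.557773

triangle: 1!×4!×3!/9! = 144/362880
(j±m)!: 2!×3!×3!×1!×4!×3! = 10368
prefactor² = (2J+1)×Δ×N² = 1152/35
  k=0: +1/(0!×1!×3!×3!×1!×0!) = 1/36
  k=1: −1/(1!×0!×2!×2!×2!×1!) = -1/8
Σ = -7/72  ⇒  CG² = 1152/35×(-7/72)² = 14/45
CG = −√(14/45) = -0.557773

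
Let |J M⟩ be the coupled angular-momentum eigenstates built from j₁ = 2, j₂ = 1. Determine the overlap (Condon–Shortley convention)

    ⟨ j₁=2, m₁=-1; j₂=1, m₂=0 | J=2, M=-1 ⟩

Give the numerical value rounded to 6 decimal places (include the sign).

√[5·1!3!1!/6! · 1!3!1!1!1!3!] = √(3/2)
  +(−1)^0/∏(0,1,3,1,0,0)! = 1/6  (running 1/6)
  +(−1)^1/∏(1,0,2,0,1,1)! = -1/2  (running -1/3)
⟨..|..⟩ = √(3/2)·(-1/3) = -0.408248

−√(1/6) = -0.408248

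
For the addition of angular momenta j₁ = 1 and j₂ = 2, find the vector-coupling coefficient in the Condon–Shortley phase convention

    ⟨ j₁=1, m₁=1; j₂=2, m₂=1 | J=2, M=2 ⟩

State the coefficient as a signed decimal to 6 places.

+√(1/3) = +0.577350

√[5·1!1!3!/6! · 2!0!3!1!4!0!] = √(12)
  +(−1)^0/∏(0,1,0,3,1,0)! = 1/6  (running 1/6)
⟨..|..⟩ = √(12)·(1/6) = +0.577350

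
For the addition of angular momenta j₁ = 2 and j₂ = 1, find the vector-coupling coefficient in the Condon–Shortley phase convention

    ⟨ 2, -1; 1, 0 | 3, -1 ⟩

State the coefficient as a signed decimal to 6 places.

√[7·0!4!2!/7! · 1!3!1!1!2!4!] = √(96/5)
  +(−1)^0/∏(0,0,3,1,1,1)! = 1/6  (running 1/6)
⟨..|..⟩ = √(96/5)·(1/6) = +0.730297

+√(8/15) ≈ +0.730297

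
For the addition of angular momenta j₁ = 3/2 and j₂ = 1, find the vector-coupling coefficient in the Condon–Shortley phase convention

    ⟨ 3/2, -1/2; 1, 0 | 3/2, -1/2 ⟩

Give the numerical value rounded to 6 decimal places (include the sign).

√[4·1!2!1!/5! · 1!2!1!1!1!2!] = √(4/15)
  +(−1)^0/∏(0,1,2,1,0,0)! = 1/2  (running 1/2)
  +(−1)^1/∏(1,0,1,0,1,1)! = -1  (running -1/2)
⟨..|..⟩ = √(4/15)·(-1/2) = -0.258199

-0.258199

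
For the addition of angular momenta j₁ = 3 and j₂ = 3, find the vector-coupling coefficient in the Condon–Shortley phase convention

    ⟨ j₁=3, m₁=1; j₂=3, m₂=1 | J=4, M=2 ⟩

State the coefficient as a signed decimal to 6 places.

triangle: 2!·4!·4!/11! = 1152/39916800
(j±m)!: 4!·2!·4!·2!·6!·2! = 3317760
prefactor² = (2J+1)·Δ·N² = 331776/385
  k=0: +1/(0!·2!·2!·4!·2!·0!) = 1/192
  k=1: −1/(1!·1!·1!·3!·3!·1!) = -1/36
  k=2: +1/(2!·0!·0!·2!·4!·2!) = 1/192
Σ = -5/288  ⇒  CG² = 331776/385·(-5/288)² = 20/77
CG = −√(20/77) = -0.509647

-0.509647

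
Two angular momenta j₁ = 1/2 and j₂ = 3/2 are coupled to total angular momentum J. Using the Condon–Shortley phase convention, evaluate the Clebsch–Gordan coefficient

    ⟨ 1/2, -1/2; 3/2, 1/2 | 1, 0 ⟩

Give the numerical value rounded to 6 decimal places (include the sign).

√[3·1!0!2!/4! · 0!1!2!1!1!1!] = √(1/2)
  +(−1)^1/∏(1,0,0,1,0,1)! = -1  (running -1)
⟨..|..⟩ = √(1/2)·(-1) = -0.707107

-0.707107  (= −√(1/2))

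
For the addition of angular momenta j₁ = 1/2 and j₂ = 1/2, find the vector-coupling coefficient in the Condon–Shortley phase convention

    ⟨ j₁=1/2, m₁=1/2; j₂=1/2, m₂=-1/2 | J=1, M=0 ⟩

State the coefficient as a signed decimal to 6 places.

+√(1/2) ≈ +0.707107

j₁+j₂−J=0  J+j₁−j₂=1  J−j₁+j₂=1  j₁+j₂+J+1=3
(j₁±m₁, j₂±m₂, J±M) = (1,0,0,1,1,1)
P² = 1/2
sum k=0..0:
  [0] +1/1 = 1
S = 1
C² = P²·S² = 1/2 ; C = +0.707107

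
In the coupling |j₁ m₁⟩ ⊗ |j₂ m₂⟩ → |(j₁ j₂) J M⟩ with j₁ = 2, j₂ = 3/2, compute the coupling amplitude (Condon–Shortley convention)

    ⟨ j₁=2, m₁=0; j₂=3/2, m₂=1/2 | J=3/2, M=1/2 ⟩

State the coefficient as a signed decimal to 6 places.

triangle: 2!×2!×1!/6! = 4/720
(j±m)!: 2!×2!×2!×1!×2!×1! = 16
prefactor² = (2J+1)×Δ×N² = 16/45
  k=1: −1/(1!×1!×1!×1!×1!×0!) = -1
  k=2: +1/(2!×0!×0!×0!×2!×1!) = 1/4
Σ = -3/4  ⇒  CG² = 16/45×(-3/4)² = 1/5
CG = −√(1/5) = -0.447214

−√(1/5) = -0.447214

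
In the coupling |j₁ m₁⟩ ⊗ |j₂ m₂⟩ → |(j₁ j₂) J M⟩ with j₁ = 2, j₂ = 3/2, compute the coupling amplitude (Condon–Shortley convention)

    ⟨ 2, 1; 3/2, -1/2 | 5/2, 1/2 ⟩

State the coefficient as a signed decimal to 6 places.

triangle: 1!·3!·2!/7! = 12/5040
(j±m)!: 3!·1!·1!·2!·3!·2! = 144
prefactor² = (2J+1)·Δ·N² = 72/35
  k=0: +1/(0!·1!·1!·1!·2!·1!) = 1/2
  k=1: −1/(1!·0!·0!·0!·3!·2!) = -1/12
Σ = 5/12  ⇒  CG² = 72/35·5/12² = 5/14
CG = +√(5/14) = +0.597614

+√(5/14) ≈ +0.597614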